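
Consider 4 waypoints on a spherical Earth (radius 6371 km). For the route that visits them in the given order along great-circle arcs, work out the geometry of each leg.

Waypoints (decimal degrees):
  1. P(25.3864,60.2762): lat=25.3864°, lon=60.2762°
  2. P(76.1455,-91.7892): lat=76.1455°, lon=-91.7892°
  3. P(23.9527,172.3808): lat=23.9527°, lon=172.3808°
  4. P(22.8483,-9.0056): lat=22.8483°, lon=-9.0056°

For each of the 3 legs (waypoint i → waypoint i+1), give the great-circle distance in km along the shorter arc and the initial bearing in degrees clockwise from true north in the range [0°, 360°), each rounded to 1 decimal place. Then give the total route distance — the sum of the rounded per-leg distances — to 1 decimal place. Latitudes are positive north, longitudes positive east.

Leg 1: φ1=0.4430763, φ2=1.3289897, Δφ=0.8859134, Δλ=-2.6540419 rad; a=sin²(Δφ/2)+cosφ1·cosφ2·sin²(Δλ/2)=0.3874399265; c=2·atan2(√a, √(1-a))=1.343729980; dist=6371·c=8560.904 ≈ 8560.9 km; running total=8560.9 km
Leg 1 bearing: y=sinΔλ·cosφ2=-0.11217689, x=cosφ1·sinφ2-sinφ1·cosφ2·cosΔλ=0.96785188; θ=atan2(y, x)=-6.6113° <0 so +360° → 353.3887° ≈ 353.4°
Leg 2: φ1=1.3289897, φ2=0.4180535, Δφ=-0.9109362, Δλ=4.6106363 rad; a=sin²(Δφ/2)+cosφ1·cosφ2·sin²(Δλ/2)=0.3140288024; c=2·atan2(√a, √(1-a))=1.189695660; dist=6371·c=7579.551 ≈ 7579.6 km; running total=16140.5 km
Leg 2 bearing: y=sinΔλ·cosφ2=-0.90915402, x=cosφ1·sinφ2-sinφ1·cosφ2·cosΔλ=0.18734413; θ=atan2(y, x)=-78.3564° <0 so +360° → 281.6436° ≈ 281.6°
Leg 3: φ1=0.4180535, φ2=0.3987781, Δφ=-0.0192754, Δλ=-3.1657899 rad; a=sin²(Δφ/2)+cosφ1·cosφ2·sin²(Δλ/2)=0.8421439228; c=2·atan2(√a, √(1-a))=2.324422969; dist=6371·c=14808.899 ≈ 14808.9 km; running total=30949.4 km
Leg 3 bearing: y=sinΔλ·cosφ2=0.02229646, x=cosφ1·sinφ2-sinφ1·cosφ2·cosΔλ=0.72887105; θ=atan2(y, x)=1.7522° ≈ 1.8°

Leg 1: dist=8560.9 km, bearing=353.4°
Leg 2: dist=7579.6 km, bearing=281.6°
Leg 3: dist=14808.9 km, bearing=1.8°
Total: 30949.4 km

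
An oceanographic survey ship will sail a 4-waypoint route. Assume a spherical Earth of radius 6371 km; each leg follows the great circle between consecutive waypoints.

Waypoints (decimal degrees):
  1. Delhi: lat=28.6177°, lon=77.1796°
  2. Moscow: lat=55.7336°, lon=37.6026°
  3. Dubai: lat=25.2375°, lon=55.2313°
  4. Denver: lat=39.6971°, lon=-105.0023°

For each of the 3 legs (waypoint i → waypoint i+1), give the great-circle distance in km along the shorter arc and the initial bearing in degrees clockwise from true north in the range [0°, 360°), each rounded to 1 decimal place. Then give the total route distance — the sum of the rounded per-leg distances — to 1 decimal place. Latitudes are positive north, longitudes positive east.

Leg 1: φ1=0.4994731, φ2=0.9727348, Δφ=0.4732617, Δλ=-0.6907490 rad; a=sin²(Δφ/2)+cosφ1·cosφ2·sin²(Δλ/2)=0.1116063871; c=2·atan2(√a, √(1-a))=0.681248244; dist=6371·c=4340.233 ≈ 4340.2 km; running total=4340.2 km
Leg 1 bearing: y=sinΔλ·cosφ2=-0.35872198, x=cosφ1·sinφ2-sinφ1·cosφ2·cosΔλ=0.51761003; θ=atan2(y, x)=-34.7233° <0 so +360° → 325.2767° ≈ 325.3°
Leg 2: φ1=0.9727348, φ2=0.4404775, Δφ=-0.5322574, Δλ=0.3076789 rad; a=sin²(Δφ/2)+cosφ1·cosφ2·sin²(Δλ/2)=0.0811267005; c=2·atan2(√a, √(1-a))=0.577652923; dist=6371·c=3680.227 ≈ 3680.2 km; running total=8020.4 km
Leg 2 bearing: y=sinΔλ·cosφ2=0.27393999, x=cosφ1·sinφ2-sinφ1·cosφ2·cosΔλ=-0.47237434; θ=atan2(y, x)=149.8896° ≈ 149.9°
Leg 3: φ1=0.4404775, φ2=0.6928451, Δφ=0.2523676, Δλ=-2.7966039 rad; a=sin²(Δφ/2)+cosφ1·cosφ2·sin²(Δλ/2)=0.6913221708; c=2·atan2(√a, √(1-a))=1.963453097; dist=6371·c=12509.160 ≈ 12509.2 km; running total=20529.6 km
Leg 3 bearing: y=sinΔλ·cosφ2=-0.26021117, x=cosφ1·sinφ2-sinφ1·cosφ2·cosΔλ=0.88649504; θ=atan2(y, x)=-16.3584° <0 so +360° → 343.6416° ≈ 343.6°

Leg 1: dist=4340.2 km, bearing=325.3°
Leg 2: dist=3680.2 km, bearing=149.9°
Leg 3: dist=12509.2 km, bearing=343.6°
Total: 20529.6 km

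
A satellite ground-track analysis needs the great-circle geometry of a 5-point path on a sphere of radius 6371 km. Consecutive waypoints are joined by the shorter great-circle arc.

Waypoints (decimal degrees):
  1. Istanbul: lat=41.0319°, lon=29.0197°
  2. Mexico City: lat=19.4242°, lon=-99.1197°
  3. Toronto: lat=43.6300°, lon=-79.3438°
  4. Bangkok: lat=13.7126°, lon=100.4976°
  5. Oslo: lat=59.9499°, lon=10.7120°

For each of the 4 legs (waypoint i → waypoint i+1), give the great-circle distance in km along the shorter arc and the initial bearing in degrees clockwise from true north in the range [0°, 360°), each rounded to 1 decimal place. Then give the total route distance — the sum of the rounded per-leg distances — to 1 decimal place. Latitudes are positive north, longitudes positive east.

Leg 1: dist=11427.5 km, bearing=310.5°
Leg 2: dist=3261.3 km, bearing=30.0°
Leg 3: dist=13638.9 km, bearing=0.2°
Leg 4: dist=8679.1 km, bearing=329.2°
Total: 37006.8 km

Leg 1: φ1=0.7161418, φ2=0.3390162, Δφ=-0.3771255, Δλ=-2.2364544 rad; a=sin²(Δφ/2)+cosφ1·cosφ2·sin²(Δλ/2)=0.6105155817; c=2·atan2(√a, √(1-a))=1.793667985; dist=6371·c=11427.459 ≈ 11427.5 km; running total=11427.5 km
Leg 1 bearing: y=sinΔλ·cosφ2=-0.74174414, x=cosφ1·sinφ2-sinφ1·cosφ2·cosΔλ=0.63321470; θ=atan2(y, x)=-49.5132° <0 so +360° → 310.4868° ≈ 310.5°
Leg 2: φ1=0.3390162, φ2=0.7614872, Δφ=0.4224709, Δλ=0.3451546 rad; a=sin²(Δφ/2)+cosφ1·cosφ2·sin²(Δλ/2)=0.0640898694; c=2·atan2(√a, √(1-a))=0.511890068; dist=6371·c=3261.252 ≈ 3261.3 km; running total=14688.8 km
Leg 2 bearing: y=sinΔλ·cosφ2=0.24489565, x=cosφ1·sinφ2-sinφ1·cosφ2·cosΔλ=0.42421168; θ=atan2(y, x)=29.9977° ≈ 30.0°
Leg 3: φ1=0.7614872, φ2=0.2393300, Δφ=-0.5221571, Δλ=3.1388246 rad; a=sin²(Δφ/2)+cosφ1·cosφ2·sin²(Δλ/2)=0.7698059027; c=2·atan2(√a, √(1-a))=2.140772282; dist=6371·c=13638.860 ≈ 13638.9 km; running total=28327.7 km
Leg 3 bearing: y=sinΔλ·cosφ2=0.00268919, x=cosφ1·sinφ2-sinφ1·cosφ2·cosΔλ=0.84190966; θ=atan2(y, x)=0.1830° ≈ 0.2°
Leg 4: φ1=0.2393300, φ2=1.0463231, Δφ=0.8069931, Δλ=-1.5670543 rad; a=sin²(Δφ/2)+cosφ1·cosφ2·sin²(Δλ/2)=0.3964952150; c=2·atan2(√a, √(1-a))=1.362279001; dist=6371·c=8679.080 ≈ 8679.1 km; running total=37006.8 km
Leg 4 bearing: y=sinΔλ·cosφ2=-0.50075356, x=cosφ1·sinφ2-sinφ1·cosφ2·cosΔλ=0.84047184; θ=atan2(y, x)=-30.7865° <0 so +360° → 329.2135° ≈ 329.2°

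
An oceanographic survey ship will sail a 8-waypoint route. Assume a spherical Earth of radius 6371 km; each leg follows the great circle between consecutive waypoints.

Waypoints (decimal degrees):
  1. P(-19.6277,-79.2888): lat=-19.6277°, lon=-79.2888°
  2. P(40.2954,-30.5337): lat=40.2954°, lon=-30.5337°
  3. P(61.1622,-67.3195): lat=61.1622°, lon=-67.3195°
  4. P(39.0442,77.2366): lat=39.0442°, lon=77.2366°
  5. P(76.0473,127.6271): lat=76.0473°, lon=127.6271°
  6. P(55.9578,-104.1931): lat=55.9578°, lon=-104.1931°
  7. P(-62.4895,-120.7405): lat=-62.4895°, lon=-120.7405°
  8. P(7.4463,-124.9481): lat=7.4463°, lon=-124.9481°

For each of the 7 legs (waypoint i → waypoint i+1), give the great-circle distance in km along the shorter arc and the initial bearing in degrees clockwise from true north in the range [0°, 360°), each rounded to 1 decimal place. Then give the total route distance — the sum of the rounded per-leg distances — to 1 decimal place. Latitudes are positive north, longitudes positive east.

Leg 1: dist=8355.7 km, bearing=36.4°
Leg 2: dist=3397.4 km, bearing=325.4°
Leg 3: dist=8420.0 km, bearing=27.7°
Leg 4: dist=4787.2 km, bearing=15.8°
Leg 5: dist=4879.7 km, bearing=39.4°
Leg 6: dist=13248.6 km, bearing=188.7°
Leg 7: dist=7784.9 km, bearing=355.6°
Total: 50873.5 km

Leg 1: φ1=-0.3425680, φ2=0.7032874, Δφ=1.0458554, Δλ=0.8509370 rad; a=sin²(Δφ/2)+cosφ1·cosφ2·sin²(Δλ/2)=0.3718065061; c=2·atan2(√a, √(1-a))=1.311513944; dist=6371·c=8355.655 ≈ 8355.7 km; running total=8355.7 km
Leg 1 bearing: y=sinΔλ·cosφ2=0.57348821, x=cosφ1·sinφ2-sinφ1·cosφ2·cosΔλ=0.77805976; θ=atan2(y, x)=36.3930° ≈ 36.4°
Leg 2: φ1=0.7032874, φ2=1.0674818, Δφ=0.3641944, Δλ=-0.6420333 rad; a=sin²(Δφ/2)+cosφ1·cosφ2·sin²(Δλ/2)=0.0694210677; c=2·atan2(√a, √(1-a))=0.533253283; dist=6371·c=3397.357 ≈ 3397.4 km; running total=11753.1 km
Leg 2 bearing: y=sinΔλ·cosφ2=-0.28883234, x=cosφ1·sinφ2-sinφ1·cosφ2·cosΔλ=0.41830971; θ=atan2(y, x)=-34.6241° <0 so +360° → 325.3759° ≈ 325.4°
Leg 3: φ1=1.0674818, φ2=0.6814498, Δφ=-0.3860319, Δλ=2.5229799 rad; a=sin²(Δφ/2)+cosφ1·cosφ2·sin²(Δλ/2)=0.3766921936; c=2·atan2(√a, √(1-a))=1.321609883; dist=6371·c=8419.977 ≈ 8420.0 km; running total=20173.1 km
Leg 3 bearing: y=sinΔλ·cosφ2=0.45038959, x=cosφ1·sinφ2-sinφ1·cosφ2·cosΔλ=0.85809671; θ=atan2(y, x)=27.6937° ≈ 27.7°
Leg 4: φ1=0.6814498, φ2=1.3272758, Δφ=0.6458259, Δλ=0.8794801 rad; a=sin²(Δφ/2)+cosφ1·cosφ2·sin²(Δλ/2)=0.1346361766; c=2·atan2(√a, √(1-a))=0.751409098; dist=6371·c=4787.227 ≈ 4787.2 km; running total=24960.3 km
Leg 4 bearing: y=sinΔλ·cosφ2=0.18576128, x=cosφ1·sinφ2-sinφ1·cosφ2·cosΔλ=0.65690932; θ=atan2(y, x)=15.7899° ≈ 15.8°
Leg 5: φ1=1.3272758, φ2=0.9766479, Δφ=-0.3506279, Δλ=-4.0460258 rad; a=sin²(Δφ/2)+cosφ1·cosφ2·sin²(Δλ/2)=0.1396292609; c=2·atan2(√a, √(1-a))=0.765924963; dist=6371·c=4879.708 ≈ 4879.7 km; running total=29840.0 km
Leg 5 bearing: y=sinΔλ·cosφ2=0.44004735, x=cosφ1·sinφ2-sinφ1·cosφ2·cosΔλ=0.53562118; θ=atan2(y, x)=39.4053° ≈ 39.4°
Leg 6: φ1=0.9766479, φ2=-1.0906475, Δφ=-2.0672954, Δλ=-0.2888066 rad; a=sin²(Δφ/2)+cosφ1·cosφ2·sin²(Δλ/2)=0.7435297214; c=2·atan2(√a, √(1-a))=2.079515993; dist=6371·c=13248.596 ≈ 13248.6 km; running total=43088.6 km
Leg 6 bearing: y=sinΔλ·cosφ2=-0.13155621, x=cosφ1·sinφ2-sinφ1·cosφ2·cosΔλ=-0.86340377; θ=atan2(y, x)=-171.3365° <0 so +360° → 188.6635° ≈ 188.7°
Leg 7: φ1=-1.0906475, φ2=0.1299625, Δφ=1.2206100, Δλ=-0.0734365 rad; a=sin²(Δφ/2)+cosφ1·cosφ2·sin²(Δλ/2)=0.3290808050; c=2·atan2(√a, √(1-a))=1.221923887; dist=6371·c=7784.877 ≈ 7784.9 km; running total=50873.5 km
Leg 7 bearing: y=sinΔλ·cosφ2=-0.07275173, x=cosφ1·sinφ2-sinφ1·cosφ2·cosΔλ=0.93693847; θ=atan2(y, x)=-4.4400° <0 so +360° → 355.5600° ≈ 355.6°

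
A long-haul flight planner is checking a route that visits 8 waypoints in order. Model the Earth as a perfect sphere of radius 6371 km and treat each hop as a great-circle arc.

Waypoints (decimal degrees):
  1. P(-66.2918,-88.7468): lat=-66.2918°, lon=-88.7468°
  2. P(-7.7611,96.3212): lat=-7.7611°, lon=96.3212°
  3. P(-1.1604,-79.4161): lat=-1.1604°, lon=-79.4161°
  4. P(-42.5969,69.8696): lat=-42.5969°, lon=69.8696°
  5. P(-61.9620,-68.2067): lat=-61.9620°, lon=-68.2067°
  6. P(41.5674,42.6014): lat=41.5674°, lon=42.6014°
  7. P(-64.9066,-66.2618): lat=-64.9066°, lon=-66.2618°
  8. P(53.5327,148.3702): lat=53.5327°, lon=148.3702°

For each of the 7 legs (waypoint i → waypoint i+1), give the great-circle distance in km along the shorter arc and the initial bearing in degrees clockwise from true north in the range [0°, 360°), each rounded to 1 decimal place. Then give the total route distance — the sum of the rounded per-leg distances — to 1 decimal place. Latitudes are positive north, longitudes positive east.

Leg 1: φ1=-1.1570102, φ2=-0.1354567, Δφ=1.0215534, Δλ=3.2300459 rad; a=sin²(Δφ/2)+cosφ1·cosφ2·sin²(Δλ/2)=0.6365961104; c=2·atan2(√a, √(1-a))=1.847506259; dist=6371·c=11770.462 ≈ 11770.5 km; running total=11770.5 km
Leg 1 bearing: y=sinΔλ·cosφ2=-0.08752879, x=cosφ1·sinφ2-sinφ1·cosφ2·cosΔλ=-0.95796906; θ=atan2(y, x)=-174.7794° <0 so +360° → 185.2206° ≈ 185.2°
Leg 2: φ1=-0.1354567, φ2=-0.0202528, Δφ=0.1152039, Δλ=-3.0671945 rad; a=sin²(Δφ/2)+cosφ1·cosφ2·sin²(Δλ/2)=0.9925806888; c=2·atan2(√a, √(1-a))=2.969108070; dist=6371·c=18916.188 ≈ 18916.2 km; running total=30686.7 km
Leg 2 bearing: y=sinΔλ·cosφ2=-0.07431429, x=cosφ1·sinφ2-sinφ1·cosφ2·cosΔλ=-0.15470762; θ=atan2(y, x)=-154.3426° <0 so +360° → 205.6574° ≈ 205.7°
Leg 3: φ1=-0.0202528, φ2=-0.7434562, Δφ=-0.7232034, Δλ=2.6055270 rad; a=sin²(Δφ/2)+cosφ1·cosφ2·sin²(Δλ/2)=0.8095178707; c=2·atan2(√a, √(1-a))=2.238310648; dist=6371·c=14260.277 ≈ 14260.3 km; running total=44947.0 km
Leg 3 bearing: y=sinΔλ·cosφ2=0.37598582, x=cosφ1·sinφ2-sinφ1·cosφ2·cosΔλ=-0.68951390; θ=atan2(y, x)=151.3968° ≈ 151.4°
Leg 4: φ1=-0.7434562, φ2=-1.0814409, Δφ=-0.3379848, Δλ=-2.4098861 rad; a=sin²(Δφ/2)+cosφ1·cosφ2·sin²(Δλ/2)=0.3300273538; c=2·atan2(√a, √(1-a))=1.223937602; dist=6371·c=7797.706 ≈ 7797.7 km; running total=52744.7 km
Leg 4 bearing: y=sinΔλ·cosφ2=-0.31406410, x=cosφ1·sinφ2-sinφ1·cosφ2·cosΔλ=-0.88645414; θ=atan2(y, x)=-160.4911° <0 so +360° → 199.5089° ≈ 199.5°
Leg 5: φ1=-1.0814409, φ2=0.7254880, Δφ=1.8069289, Δλ=1.9339662 rad; a=sin²(Δφ/2)+cosφ1·cosφ2·sin²(Δλ/2)=0.8552809636; c=2·atan2(√a, √(1-a))=2.361092821; dist=6371·c=15042.522 ≈ 15042.5 km; running total=67787.2 km
Leg 5 bearing: y=sinΔλ·cosφ2=0.69937631, x=cosφ1·sinφ2-sinφ1·cosφ2·cosΔλ=0.07729501; θ=atan2(y, x)=83.6933° ≈ 83.7°
Leg 6: φ1=0.7254880, φ2=-1.1328339, Δφ=-1.8583219, Δλ=-1.9000213 rad; a=sin²(Δφ/2)+cosφ1·cosφ2·sin²(Δλ/2)=0.8517316470; c=2·atan2(√a, √(1-a))=2.351055006; dist=6371·c=14978.571 ≈ 14978.6 km; running total=82765.8 km
Leg 6 bearing: y=sinΔλ·cosφ2=-0.40131832, x=cosφ1·sinφ2-sinφ1·cosφ2·cosΔλ=-0.58658589; θ=atan2(y, x)=-145.6216° <0 so +360° → 214.3784° ≈ 214.4°
Leg 7: φ1=-1.1328339, φ2=0.9343219, Δφ=2.0671557, Δλ=3.7460351 rad; a=sin²(Δφ/2)+cosφ1·cosφ2·sin²(Δλ/2)=0.9678498420; c=2·atan2(√a, √(1-a))=2.781033449; dist=6371·c=17717.964 ≈ 17718.0 km; running total=100483.8 km
Leg 7 bearing: y=sinΔλ·cosφ2=-0.33777902, x=cosφ1·sinφ2-sinφ1·cosφ2·cosΔλ=-0.10184024; θ=atan2(y, x)=-106.7780° <0 so +360° → 253.2220° ≈ 253.2°

Leg 1: dist=11770.5 km, bearing=185.2°
Leg 2: dist=18916.2 km, bearing=205.7°
Leg 3: dist=14260.3 km, bearing=151.4°
Leg 4: dist=7797.7 km, bearing=199.5°
Leg 5: dist=15042.5 km, bearing=83.7°
Leg 6: dist=14978.6 km, bearing=214.4°
Leg 7: dist=17718.0 km, bearing=253.2°
Total: 100483.8 km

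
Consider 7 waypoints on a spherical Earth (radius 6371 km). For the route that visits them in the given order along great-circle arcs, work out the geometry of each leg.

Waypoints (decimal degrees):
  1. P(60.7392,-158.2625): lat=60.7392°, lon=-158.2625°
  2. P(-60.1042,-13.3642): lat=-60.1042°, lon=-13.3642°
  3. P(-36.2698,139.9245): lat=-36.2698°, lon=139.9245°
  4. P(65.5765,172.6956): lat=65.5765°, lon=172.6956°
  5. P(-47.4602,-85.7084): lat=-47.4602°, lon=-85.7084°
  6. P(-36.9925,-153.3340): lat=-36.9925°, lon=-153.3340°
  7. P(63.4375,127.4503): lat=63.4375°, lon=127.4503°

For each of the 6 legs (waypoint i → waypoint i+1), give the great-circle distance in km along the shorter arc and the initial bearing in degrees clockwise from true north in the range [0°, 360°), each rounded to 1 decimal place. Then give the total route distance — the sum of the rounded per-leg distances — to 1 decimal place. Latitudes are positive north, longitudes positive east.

Leg 1: φ1=1.0600990, φ2=-1.0490162, Δφ=-2.1091152, Δλ=2.5289524 rad; a=sin²(Δφ/2)+cosφ1·cosφ2·sin²(Δλ/2)=0.9778157941; c=2·atan2(√a, √(1-a))=2.842592846; dist=6371·c=18110.159 ≈ 18110.2 km; running total=18110.2 km
Leg 1 bearing: y=sinΔλ·cosφ2=0.28660863, x=cosφ1·sinφ2-sinφ1·cosφ2·cosΔλ=-0.06799825; θ=atan2(y, x)=103.3467° ≈ 103.3°
Leg 2: φ1=-1.0490162, φ2=-0.6330274, Δφ=0.4159888, Δλ=2.6753925 rad; a=sin²(Δφ/2)+cosφ1·cosφ2·sin²(Δλ/2)=0.4230488759; c=2·atan2(√a, √(1-a))=1.416279958; dist=6371·c=9023.120 ≈ 9023.1 km; running total=27133.3 km
Leg 2 bearing: y=sinΔλ·cosφ2=0.36240109, x=cosφ1·sinφ2-sinφ1·cosφ2·cosΔλ=-0.91922769; θ=atan2(y, x)=158.4834° ≈ 158.5°
Leg 3: φ1=-0.6330274, φ2=1.1445258, Δφ=1.7775533, Δλ=0.5719636 rad; a=sin²(Δφ/2)+cosφ1·cosφ2·sin²(Δλ/2)=0.6291725315; c=2·atan2(√a, √(1-a))=1.832105044; dist=6371·c=11672.341 ≈ 11672.3 km; running total=38805.6 km
Leg 3 bearing: y=sinΔλ·cosφ2=0.22380905, x=cosφ1·sinφ2-sinφ1·cosφ2·cosΔλ=0.93976983; θ=atan2(y, x)=13.3956° ≈ 13.4°
Leg 4: φ1=1.1445258, φ2=-0.8283368, Δφ=-1.9728626, Δλ=-4.5100006 rad; a=sin²(Δφ/2)+cosφ1·cosφ2·sin²(Δλ/2)=0.8635334349; c=2·atan2(√a, √(1-a))=2.384836385; dist=6371·c=15193.793 ≈ 15193.8 km; running total=53999.4 km
Leg 4 bearing: y=sinΔλ·cosφ2=0.66230246, x=cosφ1·sinφ2-sinφ1·cosφ2·cosΔλ=-0.18091219; θ=atan2(y, x)=105.2780° ≈ 105.3°
Leg 5: φ1=-0.8283368, φ2=-0.6456409, Δφ=0.1826958, Δλ=-1.1802894 rad; a=sin²(Δφ/2)+cosφ1·cosφ2·sin²(Δλ/2)=0.1755476631; c=2·atan2(√a, √(1-a))=0.864652347; dist=6371·c=5508.700 ≈ 5508.7 km; running total=59508.1 km
Leg 5 bearing: y=sinΔλ·cosφ2=-0.73858404, x=cosφ1·sinφ2-sinφ1·cosφ2·cosΔλ=-0.18280137; θ=atan2(y, x)=-103.9015° <0 so +360° → 256.0985° ≈ 256.1°
Leg 6: φ1=-0.6456409, φ2=1.1071932, Δφ=1.7528342, Δλ=4.9006105 rad; a=sin²(Δφ/2)+cosφ1·cosφ2·sin²(Δλ/2)=0.7356842284; c=2·atan2(√a, √(1-a))=2.061638113; dist=6371·c=13134.696 ≈ 13134.7 km; running total=72642.8 km
Leg 6 bearing: y=sinΔλ·cosφ2=-0.43927604, x=cosφ1·sinφ2-sinφ1·cosφ2·cosΔλ=0.76475378; θ=atan2(y, x)=-29.8731° <0 so +360° → 330.1269° ≈ 330.1°

Leg 1: dist=18110.2 km, bearing=103.3°
Leg 2: dist=9023.1 km, bearing=158.5°
Leg 3: dist=11672.3 km, bearing=13.4°
Leg 4: dist=15193.8 km, bearing=105.3°
Leg 5: dist=5508.7 km, bearing=256.1°
Leg 6: dist=13134.7 km, bearing=330.1°
Total: 72642.8 km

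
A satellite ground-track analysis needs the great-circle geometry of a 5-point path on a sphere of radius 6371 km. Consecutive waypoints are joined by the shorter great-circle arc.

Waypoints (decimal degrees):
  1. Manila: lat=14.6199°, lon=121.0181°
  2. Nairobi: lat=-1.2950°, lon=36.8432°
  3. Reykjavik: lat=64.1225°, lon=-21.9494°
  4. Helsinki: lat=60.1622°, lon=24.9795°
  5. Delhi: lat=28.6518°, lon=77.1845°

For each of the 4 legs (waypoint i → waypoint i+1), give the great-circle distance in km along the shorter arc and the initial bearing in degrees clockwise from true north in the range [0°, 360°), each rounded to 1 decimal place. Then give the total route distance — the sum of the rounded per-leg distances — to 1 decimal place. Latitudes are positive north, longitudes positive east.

Leg 1: dist=9417.5 km, bearing=267.3°
Leg 2: dist=8687.3 km, bearing=337.6°
Leg 3: dist=2419.4 km, bearing=78.7°
Leg 4: dist=5213.1 km, bearing=108.2°
Total: 25737.3 km

Leg 1: φ1=0.2551654, φ2=-0.0226020, Δφ=-0.2777674, Δλ=-1.4691292 rad; a=sin²(Δφ/2)+cosφ1·cosφ2·sin²(Δλ/2)=0.4537617514; c=2·atan2(√a, √(1-a))=1.478187511; dist=6371·c=9417.533 ≈ 9417.5 km; running total=9417.5 km
Leg 1 bearing: y=sinΔλ·cosφ2=-0.99458225, x=cosφ1·sinφ2-sinφ1·cosφ2·cosΔλ=-0.04747896; θ=atan2(y, x)=-92.7331° <0 so +360° → 267.2669° ≈ 267.3°
Leg 2: φ1=-0.0226020, φ2=1.1191487, Δφ=1.1417508, Δλ=-1.0261244 rad; a=sin²(Δφ/2)+cosφ1·cosφ2·sin²(Δλ/2)=0.3971256979; c=2·atan2(√a, √(1-a))=1.363567710; dist=6371·c=8687.290 ≈ 8687.3 km; running total=18104.8 km
Leg 2 bearing: y=sinΔλ·cosφ2=-0.37329324, x=cosφ1·sinφ2-sinφ1·cosφ2·cosΔλ=0.90461023; θ=atan2(y, x)=-22.4238° <0 so +360° → 337.5762° ≈ 337.6°
Leg 3: φ1=1.1191487, φ2=1.0500285, Δφ=-0.0691203, Δλ=0.8190638 rad; a=sin²(Δφ/2)+cosφ1·cosφ2·sin²(Δλ/2)=0.0356230068; c=2·atan2(√a, √(1-a))=0.379759038; dist=6371·c=2419.445 ≈ 2419.4 km; running total=20524.2 km
Leg 3 bearing: y=sinΔλ·cosφ2=0.36346100, x=cosφ1·sinφ2-sinφ1·cosφ2·cosΔλ=0.07288437; θ=atan2(y, x)=78.6609° ≈ 78.7°
Leg 4: φ1=1.0500285, φ2=0.5000682, Δφ=-0.5499602, Δλ=0.9111491 rad; a=sin²(Δφ/2)+cosφ1·cosφ2·sin²(Δλ/2)=0.1582489929; c=2·atan2(√a, √(1-a))=0.818246785; dist=6371·c=5213.050 ≈ 5213.1 km; running total=25737.3 km
Leg 4 bearing: y=sinΔλ·cosφ2=0.69344734, x=cosφ1·sinφ2-sinφ1·cosφ2·cosΔλ=-0.22793811; θ=atan2(y, x)=108.1958° ≈ 108.2°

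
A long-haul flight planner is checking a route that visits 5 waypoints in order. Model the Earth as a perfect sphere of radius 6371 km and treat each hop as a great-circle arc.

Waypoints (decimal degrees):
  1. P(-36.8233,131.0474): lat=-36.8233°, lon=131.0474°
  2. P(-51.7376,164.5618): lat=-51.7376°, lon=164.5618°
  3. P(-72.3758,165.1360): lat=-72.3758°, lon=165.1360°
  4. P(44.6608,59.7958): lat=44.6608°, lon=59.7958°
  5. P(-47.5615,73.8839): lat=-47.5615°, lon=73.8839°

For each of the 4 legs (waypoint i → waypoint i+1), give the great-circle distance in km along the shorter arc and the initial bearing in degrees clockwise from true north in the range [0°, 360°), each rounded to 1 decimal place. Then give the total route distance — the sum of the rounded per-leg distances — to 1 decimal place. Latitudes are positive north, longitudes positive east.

Leg 1: φ1=-0.6426878, φ2=-0.9029915, Δφ=-0.2603036, Δλ=0.5849366 rad; a=sin²(Δφ/2)+cosφ1·cosφ2·sin²(Δλ/2)=0.0580509415; c=2·atan2(√a, √(1-a))=0.486663651; dist=6371·c=3100.534 ≈ 3100.5 km; running total=3100.5 km
Leg 1 bearing: y=sinΔλ·cosφ2=0.34192442, x=cosφ1·sinφ2-sinφ1·cosφ2·cosΔλ=-0.31907963; θ=atan2(y, x)=133.0206° ≈ 133.0°
Leg 2: φ1=-0.9029915, φ2=-1.2631960, Δφ=-0.3602045, Δλ=0.0100217 rad; a=sin²(Δφ/2)+cosφ1·cosφ2·sin²(Δλ/2)=0.0320923330; c=2·atan2(√a, √(1-a))=0.360231254; dist=6371·c=2295.033 ≈ 2295.0 km; running total=5395.5 km
Leg 2 bearing: y=sinΔλ·cosφ2=0.00303424, x=cosφ1·sinφ2-sinφ1·cosφ2·cosΔλ=-0.35247759; θ=atan2(y, x)=179.5068° ≈ 179.5°
Leg 3: φ1=-1.2631960, φ2=0.7794780, Δφ=2.0426740, Δλ=-1.8385333 rad; a=sin²(Δφ/2)+cosφ1·cosφ2·sin²(Δλ/2)=0.8634440769; c=2·atan2(√a, √(1-a))=2.384576117; dist=6371·c=15192.134 ≈ 15192.1 km; running total=20587.6 km
Leg 3 bearing: y=sinΔλ·cosφ2=-0.68593907, x=cosφ1·sinφ2-sinφ1·cosφ2·cosΔλ=0.03348429; θ=atan2(y, x)=-87.2053° <0 so +360° → 272.7947° ≈ 272.8°
Leg 4: φ1=0.7794780, φ2=-0.8301048, Δφ=-1.6095828, Δλ=0.2458837 rad; a=sin²(Δφ/2)+cosφ1·cosφ2·sin²(Δλ/2)=0.5266065058; c=2·atan2(√a, √(1-a))=1.624034484; dist=6371·c=10346.724 ≈ 10346.7 km; running total=30934.3 km
Leg 4 bearing: y=sinΔλ·cosφ2=0.16425510, x=cosφ1·sinφ2-sinφ1·cosφ2·cosΔλ=-0.98498154; θ=atan2(y, x)=170.5325° ≈ 170.5°

Leg 1: dist=3100.5 km, bearing=133.0°
Leg 2: dist=2295.0 km, bearing=179.5°
Leg 3: dist=15192.1 km, bearing=272.8°
Leg 4: dist=10346.7 km, bearing=170.5°
Total: 30934.3 km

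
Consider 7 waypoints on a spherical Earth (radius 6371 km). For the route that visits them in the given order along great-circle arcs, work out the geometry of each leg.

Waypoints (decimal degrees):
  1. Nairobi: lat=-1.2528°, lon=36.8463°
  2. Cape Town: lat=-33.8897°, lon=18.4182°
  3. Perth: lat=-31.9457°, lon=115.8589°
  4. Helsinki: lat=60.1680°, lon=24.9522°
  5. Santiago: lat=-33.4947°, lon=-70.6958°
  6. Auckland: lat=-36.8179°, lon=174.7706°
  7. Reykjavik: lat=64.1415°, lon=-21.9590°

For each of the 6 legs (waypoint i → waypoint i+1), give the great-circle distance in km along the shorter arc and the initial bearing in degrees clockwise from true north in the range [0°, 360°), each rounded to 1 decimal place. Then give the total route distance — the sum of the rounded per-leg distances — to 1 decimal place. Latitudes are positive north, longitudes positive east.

Leg 1: φ1=-0.0218655, φ2=-0.5914868, Δφ=-0.5696214, Δλ=-0.3216310 rad; a=sin²(Δφ/2)+cosφ1·cosφ2·sin²(Δλ/2)=0.1002259250; c=2·atan2(√a, √(1-a))=0.644253814; dist=6371·c=4104.541 ≈ 4104.5 km; running total=4104.5 km
Leg 1 bearing: y=sinΔλ·cosφ2=-0.26241050, x=cosφ1·sinφ2-sinφ1·cosφ2·cosΔλ=-0.54024391; θ=atan2(y, x)=-154.0930° <0 so +360° → 205.9070° ≈ 205.9°
Leg 2: φ1=-0.5914868, φ2=-0.5575576, Δφ=0.0339292, Δλ=1.7006610 rad; a=sin²(Δφ/2)+cosφ1·cosφ2·sin²(Δλ/2)=0.3980931128; c=2·atan2(√a, √(1-a))=1.365544431; dist=6371·c=8699.884 ≈ 8699.9 km; running total=12804.4 km
Leg 2 bearing: y=sinΔλ·cosφ2=0.84140465, x=cosφ1·sinφ2-sinφ1·cosφ2·cosΔλ=-0.50049792; θ=atan2(y, x)=120.7457° ≈ 120.7°
Leg 3: φ1=-0.5575576, φ2=1.0501297, Δφ=1.6076874, Δλ=-1.5866212 rad; a=sin²(Δφ/2)+cosφ1·cosφ2·sin²(Δλ/2)=0.7328403819; c=2·atan2(√a, √(1-a))=2.055200048; dist=6371·c=13093.680 ≈ 13093.7 km; running total=25898.1 km
Leg 3 bearing: y=sinΔλ·cosφ2=-0.49739625, x=cosφ1·sinφ2-sinφ1·cosφ2·cosΔλ=0.73194153; θ=atan2(y, x)=-34.1984° <0 so +360° → 325.8016° ≈ 325.8°
Leg 4: φ1=1.0501297, φ2=-0.5845928, Δφ=-1.6347225, Δλ=-1.6693725 rad; a=sin²(Δφ/2)+cosφ1·cosφ2·sin²(Δλ/2)=0.7597798498; c=2·atan2(√a, √(1-a))=2.117131884; dist=6371·c=13488.247 ≈ 13488.2 km; running total=39386.3 km
Leg 4 bearing: y=sinΔλ·cosφ2=-0.82988836, x=cosφ1·sinφ2-sinφ1·cosφ2·cosΔλ=-0.20332985; θ=atan2(y, x)=-103.7668° <0 so +360° → 256.2332° ≈ 256.2°
Leg 5: φ1=-0.5845928, φ2=-0.6425936, Δφ=-0.0580008, Δλ=4.2841969 rad; a=sin²(Δφ/2)+cosφ1·cosφ2·sin²(Δλ/2)=0.4732458409; c=2·atan2(√a, √(1-a))=1.517262442; dist=6371·c=9666.479 ≈ 9666.5 km; running total=49052.8 km
Leg 5 bearing: y=sinΔλ·cosφ2=-0.72826940, x=cosφ1·sinφ2-sinφ1·cosφ2·cosΔλ=-0.68319876; θ=atan2(y, x)=-133.1711° <0 so +360° → 226.8289° ≈ 226.8°
Leg 6: φ1=-0.6425936, φ2=1.1194804, Δφ=1.7620739, Δλ=-3.4335793 rad; a=sin²(Δφ/2)+cosφ1·cosφ2·sin²(Δλ/2)=0.9368248860; c=2·atan2(√a, √(1-a))=2.633450115; dist=6371·c=16777.711 ≈ 16777.7 km; running total=65830.5 km
Leg 6 bearing: y=sinΔλ·cosφ2=0.12554813, x=cosφ1·sinφ2-sinφ1·cosφ2·cosΔλ=0.47007844; θ=atan2(y, x)=14.9535° ≈ 15.0°

Leg 1: dist=4104.5 km, bearing=205.9°
Leg 2: dist=8699.9 km, bearing=120.7°
Leg 3: dist=13093.7 km, bearing=325.8°
Leg 4: dist=13488.2 km, bearing=256.2°
Leg 5: dist=9666.5 km, bearing=226.8°
Leg 6: dist=16777.7 km, bearing=15.0°
Total: 65830.5 km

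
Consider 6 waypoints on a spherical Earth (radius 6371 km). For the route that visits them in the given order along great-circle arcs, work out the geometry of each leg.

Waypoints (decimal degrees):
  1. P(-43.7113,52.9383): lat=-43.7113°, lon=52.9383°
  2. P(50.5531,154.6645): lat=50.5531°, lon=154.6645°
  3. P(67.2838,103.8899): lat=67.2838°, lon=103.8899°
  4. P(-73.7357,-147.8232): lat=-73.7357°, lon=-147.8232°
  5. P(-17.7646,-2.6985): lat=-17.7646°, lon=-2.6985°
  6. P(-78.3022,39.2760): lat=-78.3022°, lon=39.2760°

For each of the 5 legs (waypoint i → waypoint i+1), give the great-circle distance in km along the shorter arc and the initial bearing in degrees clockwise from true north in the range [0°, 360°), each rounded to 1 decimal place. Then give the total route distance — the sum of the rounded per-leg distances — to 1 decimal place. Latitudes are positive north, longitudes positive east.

Leg 1: φ1=-0.7629061, φ2=0.8823180, Δφ=1.6452241, Δλ=1.7754571 rad; a=sin²(Δφ/2)+cosφ1·cosφ2·sin²(Δλ/2)=0.8134783478; c=2·atan2(√a, √(1-a))=2.248436959; dist=6371·c=14324.792 ≈ 14324.8 km; running total=14324.8 km
Leg 1 bearing: y=sinΔλ·cosφ2=0.62210279, x=cosφ1·sinφ2-sinφ1·cosφ2·cosΔλ=0.46894927; θ=atan2(y, x)=52.9905° ≈ 53.0°
Leg 2: φ1=0.8823180, φ2=1.1743238, Δφ=0.2920058, Δλ=-0.8861839 rad; a=sin²(Δφ/2)+cosφ1·cosφ2·sin²(Δλ/2)=0.0662655927; c=2·atan2(√a, √(1-a))=0.520704696; dist=6371·c=3317.410 ≈ 3317.4 km; running total=17642.2 km
Leg 2 bearing: y=sinΔλ·cosφ2=-0.29914966, x=cosφ1·sinφ2-sinφ1·cosφ2·cosΔλ=0.39750137; θ=atan2(y, x)=-36.9642° <0 so +360° → 323.0358° ≈ 323.0°
Leg 3: φ1=1.1743238, φ2=-1.2869307, Δφ=-2.4612546, Δλ=-4.3932224 rad; a=sin²(Δφ/2)+cosφ1·cosφ2·sin²(Δλ/2)=0.9597245683; c=2·atan2(√a, √(1-a))=2.737473566; dist=6371·c=17440.444 ≈ 17440.4 km; running total=35082.6 km
Leg 3 bearing: y=sinΔλ·cosφ2=0.26592438, x=cosφ1·sinφ2-sinφ1·cosφ2·cosΔλ=-0.28965067; θ=atan2(y, x)=137.4454° ≈ 137.4°
Leg 4: φ1=-1.2869307, φ2=-0.3100508, Δφ=0.9768800, Δλ=2.5329038 rad; a=sin²(Δφ/2)+cosφ1·cosφ2·sin²(Δλ/2)=0.4629577481; c=2·atan2(√a, √(1-a))=1.496643886; dist=6371·c=9535.118 ≈ 9535.1 km; running total=44617.7 km
Leg 4 bearing: y=sinΔλ·cosφ2=0.54452811, x=cosφ1·sinφ2-sinφ1·cosφ2·cosΔλ=-0.83546432; θ=atan2(y, x)=146.9050° ≈ 146.9°
Leg 5: φ1=-0.3100508, φ2=-1.3666312, Δφ=-1.0565804, Δλ=0.7325932 rad; a=sin²(Δφ/2)+cosφ1·cosφ2·sin²(Δλ/2)=0.2788421939; c=2·atan2(√a, √(1-a))=1.112617380; dist=6371·c=7088.485 ≈ 7088.5 km; running total=51706.2 km
Leg 5 bearing: y=sinΔλ·cosφ2=0.13559896, x=cosφ1·sinφ2-sinφ1·cosφ2·cosΔλ=-0.88654939; θ=atan2(y, x)=171.3039° ≈ 171.3°

Leg 1: dist=14324.8 km, bearing=53.0°
Leg 2: dist=3317.4 km, bearing=323.0°
Leg 3: dist=17440.4 km, bearing=137.4°
Leg 4: dist=9535.1 km, bearing=146.9°
Leg 5: dist=7088.5 km, bearing=171.3°
Total: 51706.2 km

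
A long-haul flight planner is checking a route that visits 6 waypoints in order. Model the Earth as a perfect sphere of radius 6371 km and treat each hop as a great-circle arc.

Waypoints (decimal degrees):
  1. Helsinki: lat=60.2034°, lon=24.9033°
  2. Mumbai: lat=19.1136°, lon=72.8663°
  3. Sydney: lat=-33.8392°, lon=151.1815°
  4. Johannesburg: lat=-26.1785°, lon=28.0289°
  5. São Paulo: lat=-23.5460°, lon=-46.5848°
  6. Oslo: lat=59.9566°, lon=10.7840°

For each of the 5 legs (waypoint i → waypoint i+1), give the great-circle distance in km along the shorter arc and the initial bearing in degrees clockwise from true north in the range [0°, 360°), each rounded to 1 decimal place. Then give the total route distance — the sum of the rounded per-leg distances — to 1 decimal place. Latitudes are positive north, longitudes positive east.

Leg 1: φ1=1.0507476, φ2=0.3335953, Δφ=-0.7171523, Δλ=0.8371123 rad; a=sin²(Δφ/2)+cosφ1·cosφ2·sin²(Δλ/2)=0.2007233432; c=2·atan2(√a, √(1-a))=0.929102352; dist=6371·c=5919.311 ≈ 5919.3 km; running total=5919.3 km
Leg 1 bearing: y=sinΔλ·cosφ2=0.70176772, x=cosφ1·sinφ2-sinφ1·cosφ2·cosΔλ=-0.38633663; θ=atan2(y, x)=118.8336° ≈ 118.8°
Leg 2: φ1=0.3335953, φ2=-0.5906055, Δφ=-0.9242007, Δλ=1.3668581 rad; a=sin²(Δφ/2)+cosφ1·cosφ2·sin²(Δλ/2)=0.5116972238; c=2·atan2(√a, √(1-a))=1.594192909; dist=6371·c=10156.603 ≈ 10156.6 km; running total=16075.9 km
Leg 2 bearing: y=sinΔλ·cosφ2=0.81339072, x=cosφ1·sinφ2-sinφ1·cosφ2·cosΔλ=-0.58124714; θ=atan2(y, x)=125.5495° ≈ 125.5°
Leg 3: φ1=-0.5906055, φ2=-0.4569010, Δφ=0.1337044, Δλ=-2.1494184 rad; a=sin²(Δφ/2)+cosφ1·cosφ2·sin²(Δλ/2)=0.5809841367; c=2·atan2(√a, √(1-a))=1.733481265; dist=6371·c=11044.009 ≈ 11044.0 km; running total=27119.9 km
Leg 3 bearing: y=sinΔλ·cosφ2=-0.75133863, x=cosφ1·sinφ2-sinφ1·cosφ2·cosΔλ=-0.63973162; θ=atan2(y, x)=-130.4129° <0 so +360° → 229.5871° ≈ 229.6°
Leg 4: φ1=-0.4569010, φ2=-0.4109552, Δφ=0.0459458, Δλ=-1.3022547 rad; a=sin²(Δφ/2)+cosφ1·cosφ2·sin²(Δλ/2)=0.3027375020; c=2·atan2(√a, √(1-a))=1.165245468; dist=6371·c=7423.779 ≈ 7423.8 km; running total=34543.7 km
Leg 4 bearing: y=sinΔλ·cosφ2=-0.88388266, x=cosφ1·sinφ2-sinφ1·cosφ2·cosΔλ=-0.25120006; θ=atan2(y, x)=-105.8652° <0 so +360° → 254.1348° ≈ 254.1°
Leg 5: φ1=-0.4109552, φ2=1.0464401, Δφ=1.4573953, Δλ=1.0012744 rad; a=sin²(Δφ/2)+cosφ1·cosφ2·sin²(Δλ/2)=0.5491611096; c=2·atan2(√a, √(1-a))=1.669277657; dist=6371·c=10634.968 ≈ 10635.0 km; running total=45178.7 km
Leg 5 bearing: y=sinΔλ·cosφ2=0.42163177, x=cosφ1·sinφ2-sinφ1·cosφ2·cosΔλ=0.90142076; θ=atan2(y, x)=25.0674° ≈ 25.1°

Leg 1: dist=5919.3 km, bearing=118.8°
Leg 2: dist=10156.6 km, bearing=125.5°
Leg 3: dist=11044.0 km, bearing=229.6°
Leg 4: dist=7423.8 km, bearing=254.1°
Leg 5: dist=10635.0 km, bearing=25.1°
Total: 45178.7 km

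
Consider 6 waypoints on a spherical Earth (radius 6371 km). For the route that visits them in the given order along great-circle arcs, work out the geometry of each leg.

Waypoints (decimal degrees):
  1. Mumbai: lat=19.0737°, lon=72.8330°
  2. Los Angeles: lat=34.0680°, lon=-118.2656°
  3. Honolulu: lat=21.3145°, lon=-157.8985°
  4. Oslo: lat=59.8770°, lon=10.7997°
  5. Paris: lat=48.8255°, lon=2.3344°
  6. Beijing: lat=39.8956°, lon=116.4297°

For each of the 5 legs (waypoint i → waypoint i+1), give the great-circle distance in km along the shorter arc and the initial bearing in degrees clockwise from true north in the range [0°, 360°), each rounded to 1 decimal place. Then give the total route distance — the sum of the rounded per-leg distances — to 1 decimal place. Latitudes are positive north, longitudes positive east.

Leg 1: φ1=0.3328989, φ2=0.5945988, Δφ=0.2616999, Δλ=-3.3352998 rad; a=sin²(Δφ/2)+cosφ1·cosφ2·sin²(Δλ/2)=0.7925979302; c=2·atan2(√a, √(1-a))=2.195917900; dist=6371·c=13990.193 ≈ 13990.2 km; running total=13990.2 km
Leg 1 bearing: y=sinΔλ·cosφ2=0.15946020, x=cosφ1·sinφ2-sinφ1·cosφ2·cosΔλ=0.79505865; θ=atan2(y, x)=11.3410° ≈ 11.3°
Leg 2: φ1=0.5945988, φ2=0.3720082, Δφ=-0.2225906, Δλ=-0.6917246 rad; a=sin²(Δφ/2)+cosφ1·cosφ2·sin²(Δλ/2)=0.1010257008; c=2·atan2(√a, √(1-a))=0.646912360; dist=6371·c=4121.479 ≈ 4121.5 km; running total=18111.7 km
Leg 2 bearing: y=sinΔλ·cosφ2=-0.59423580, x=cosφ1·sinφ2-sinφ1·cosφ2·cosΔλ=-0.10080599; θ=atan2(y, x)=-99.6280° <0 so +360° → 260.3720° ≈ 260.4°
Leg 3: φ1=0.3720082, φ2=1.0450508, Δφ=0.6730426, Δλ=2.9443390 rad; a=sin²(Δφ/2)+cosφ1·cosφ2·sin²(Δλ/2)=0.5720331619; c=2·atan2(√a, √(1-a))=1.715365715; dist=6371·c=10928.595 ≈ 10928.6 km; running total=29040.3 km
Leg 3 bearing: y=sinΔλ·cosφ2=0.09835260, x=cosφ1·sinφ2-sinφ1·cosφ2·cosΔλ=0.98466830; θ=atan2(y, x)=5.7040° ≈ 5.7°
Leg 4: φ1=1.0450508, φ2=0.8521657, Δφ=-0.1928851, Δλ=-0.1477474 rad; a=sin²(Δφ/2)+cosφ1·cosφ2·sin²(Δλ/2)=0.0110721840; c=2·atan2(√a, √(1-a))=0.210839194; dist=6371·c=1343.257 ≈ 1343.3 km; running total=30383.6 km
Leg 4 bearing: y=sinΔλ·cosφ2=-0.09691664, x=cosφ1·sinφ2-sinφ1·cosφ2·cosΔλ=-0.18548727; θ=atan2(y, x)=-152.4130° <0 so +360° → 207.5870° ≈ 207.6°
Leg 5: φ1=0.8521657, φ2=0.6963096, Δφ=-0.1558562, Δλ=1.9913386 rad; a=sin²(Δφ/2)+cosφ1·cosφ2·sin²(Δλ/2)=0.3617148002; c=2·atan2(√a, √(1-a))=1.290572866; dist=6371·c=8222.240 ≈ 8222.2 km; running total=38605.8 km
Leg 5 bearing: y=sinΔλ·cosφ2=0.70036523, x=cosφ1·sinφ2-sinφ1·cosφ2·cosΔλ=0.65802535; θ=atan2(y, x)=46.7853° ≈ 46.8°

Leg 1: dist=13990.2 km, bearing=11.3°
Leg 2: dist=4121.5 km, bearing=260.4°
Leg 3: dist=10928.6 km, bearing=5.7°
Leg 4: dist=1343.3 km, bearing=207.6°
Leg 5: dist=8222.2 km, bearing=46.8°
Total: 38605.8 km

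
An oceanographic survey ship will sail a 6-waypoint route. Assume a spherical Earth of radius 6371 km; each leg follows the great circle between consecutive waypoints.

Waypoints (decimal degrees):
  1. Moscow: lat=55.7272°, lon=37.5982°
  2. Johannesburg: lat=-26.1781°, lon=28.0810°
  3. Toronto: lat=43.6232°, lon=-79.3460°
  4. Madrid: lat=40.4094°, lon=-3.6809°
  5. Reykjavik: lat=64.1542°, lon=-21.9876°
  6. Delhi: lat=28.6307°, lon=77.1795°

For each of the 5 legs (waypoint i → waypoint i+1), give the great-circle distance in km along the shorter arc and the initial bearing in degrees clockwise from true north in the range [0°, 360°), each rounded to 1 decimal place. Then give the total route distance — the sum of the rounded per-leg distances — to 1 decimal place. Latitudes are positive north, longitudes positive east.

Leg 1: dist=9152.2 km, bearing=188.6°
Leg 2: dist=13335.5 km, bearing=307.2°
Leg 3: dist=6036.6 km, bearing=65.3°
Leg 4: dist=2894.6 km, bearing=341.8°
Leg 5: dist=7591.0 km, bearing=68.9°
Total: 39009.9 km

Leg 1: φ1=0.9726231, φ2=-0.4568940, Δφ=-1.4295172, Δλ=-0.1661065 rad; a=sin²(Δφ/2)+cosφ1·cosφ2·sin²(Δλ/2)=0.4330731383; c=2·atan2(√a, √(1-a))=1.436539641; dist=6371·c=9152.194 ≈ 9152.2 km; running total=9152.2 km
Leg 1 bearing: y=sinΔλ·cosφ2=-0.14838389, x=cosφ1·sinφ2-sinφ1·cosφ2·cosΔλ=-0.97982927; θ=atan2(y, x)=-171.3886° <0 so +360° → 188.6114° ≈ 188.6°
Leg 2: φ1=-0.4568940, φ2=0.7613685, Δφ=1.2182625, Δλ=-1.8749549 rad; a=sin²(Δφ/2)+cosφ1·cosφ2·sin²(Δλ/2)=0.7494625338; c=2·atan2(√a, √(1-a))=2.093154322; dist=6371·c=13335.486 ≈ 13335.5 km; running total=22487.7 km
Leg 2 bearing: y=sinΔλ·cosφ2=-0.69066539, x=cosφ1·sinφ2-sinφ1·cosφ2·cosΔλ=0.52350272; θ=atan2(y, x)=-52.8390° <0 so +360° → 307.1610° ≈ 307.2°
Leg 3: φ1=0.7613685, φ2=0.7052771, Δφ=-0.0560914, Δλ=1.3206051 rad; a=sin²(Δφ/2)+cosφ1·cosφ2·sin²(Δλ/2)=0.2081488633; c=2·atan2(√a, √(1-a))=0.947515438; dist=6371·c=6036.621 ≈ 6036.6 km; running total=28524.3 km
Leg 3 bearing: y=sinΔλ·cosφ2=0.73772486, x=cosφ1·sinφ2-sinφ1·cosφ2·cosΔλ=0.33919565; θ=atan2(y, x)=65.3077° ≈ 65.3°
Leg 4: φ1=0.7052771, φ2=1.1197020, Δφ=0.4144249, Δλ=-0.3195122 rad; a=sin²(Δφ/2)+cosφ1·cosφ2·sin²(Δλ/2)=0.0507261057; c=2·atan2(√a, √(1-a))=0.454347038; dist=6371·c=2894.645 ≈ 2894.6 km; running total=31418.9 km
Leg 4 bearing: y=sinΔλ·cosφ2=-0.13693361, x=cosφ1·sinφ2-sinφ1·cosφ2·cosΔλ=0.41696649; θ=atan2(y, x)=-18.1804° <0 so +360° → 341.8196° ≈ 341.8°
Leg 5: φ1=1.1197020, φ2=0.4997000, Δφ=-0.6200020, Δλ=1.7307924 rad; a=sin²(Δφ/2)+cosφ1·cosφ2·sin²(Δλ/2)=0.3148644933; c=2·atan2(√a, √(1-a))=1.191495573; dist=6371·c=7591.018 ≈ 7591.0 km; running total=39009.9 km
Leg 5 bearing: y=sinΔλ·cosφ2=0.86651596, x=cosφ1·sinφ2-sinφ1·cosφ2·cosΔλ=0.33473792; θ=atan2(y, x)=68.8783° ≈ 68.9°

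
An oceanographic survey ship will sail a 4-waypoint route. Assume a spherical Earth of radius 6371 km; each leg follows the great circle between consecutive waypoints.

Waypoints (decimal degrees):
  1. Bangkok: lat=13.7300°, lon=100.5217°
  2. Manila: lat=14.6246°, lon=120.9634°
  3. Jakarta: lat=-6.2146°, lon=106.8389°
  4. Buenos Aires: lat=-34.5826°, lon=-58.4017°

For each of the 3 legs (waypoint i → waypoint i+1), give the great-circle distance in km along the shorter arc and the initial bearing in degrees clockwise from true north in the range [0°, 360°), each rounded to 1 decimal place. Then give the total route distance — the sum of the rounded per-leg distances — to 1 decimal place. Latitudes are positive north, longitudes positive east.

Leg 1: φ1=0.2396337, φ2=0.2552474, Δφ=0.0156137, Δλ=0.3567750 rad; a=sin²(Δφ/2)+cosφ1·cosφ2·sin²(Δλ/2)=0.0296562397; c=2·atan2(√a, √(1-a))=0.346145236; dist=6371·c=2205.291 ≈ 2205.3 km; running total=2205.3 km
Leg 1 bearing: y=sinΔλ·cosφ2=0.33793858, x=cosφ1·sinφ2-sinφ1·cosφ2·cosΔλ=0.03007503; θ=atan2(y, x)=84.9143° ≈ 84.9°
Leg 2: φ1=0.2552474, φ2=-0.1084652, Δφ=-0.3637127, Δλ=-0.2465190 rad; a=sin²(Δφ/2)+cosφ1·cosφ2·sin²(Δλ/2)=0.0472491674; c=2·atan2(√a, √(1-a))=0.438235876; dist=6371·c=2792.001 ≈ 2792.0 km; running total=4997.3 km
Leg 2 bearing: y=sinΔλ·cosφ2=-0.24259565, x=cosφ1·sinφ2-sinφ1·cosφ2·cosΔλ=-0.34815813; θ=atan2(y, x)=-145.1313° <0 so +360° → 214.8687° ≈ 214.9°
Leg 3: φ1=-0.1084652, φ2=-0.6035802, Δφ=-0.4951150, Δλ=-2.8839925 rad; a=sin²(Δφ/2)+cosφ1·cosφ2·sin²(Δλ/2)=0.8650104303; c=2·atan2(√a, √(1-a))=2.389148801; dist=6371·c=15221.267 ≈ 15221.3 km; running total=20218.6 km
Leg 3 bearing: y=sinΔλ·cosφ2=-0.20974664, x=cosφ1·sinφ2-sinφ1·cosφ2·cosΔλ=-0.65044284; θ=atan2(y, x)=-162.1272° <0 so +360° → 197.8728° ≈ 197.9°

Leg 1: dist=2205.3 km, bearing=84.9°
Leg 2: dist=2792.0 km, bearing=214.9°
Leg 3: dist=15221.3 km, bearing=197.9°
Total: 20218.6 km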